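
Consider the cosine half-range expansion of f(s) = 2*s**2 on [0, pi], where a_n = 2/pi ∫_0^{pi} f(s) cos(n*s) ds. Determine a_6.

2/9

a_6 = 2/pi ∫_0^{pi} (2*s**2) cos(6*s) ds.
Integrating by parts twice (tabular method), an antiderivative of (2*s**2) cos(6*s) is s**2*sin(6*s)/3 + s*cos(6*s)/9 - sin(6*s)/54; evaluating from 0 to pi: ∫_{0}^{pi} (2*s**2) cos(6*s) ds = (pi/9) - (0) = pi/9.
Hence a_6 = (2/pi)·(pi/9) = 2/9.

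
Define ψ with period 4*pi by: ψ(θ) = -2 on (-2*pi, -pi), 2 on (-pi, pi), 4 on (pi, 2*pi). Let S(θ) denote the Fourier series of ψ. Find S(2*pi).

θ = 2*pi differs from θ = -2*pi by 1 full period(s), and the series is 4*pi-periodic.
At θ = -2*pi the one-sided limits are ψ(-2*pi^-) = 4 and ψ(-2*pi^+) = -2.
By Dirichlet's theorem the series converges to their average, [(4) + (-2)]/2 = 1.

1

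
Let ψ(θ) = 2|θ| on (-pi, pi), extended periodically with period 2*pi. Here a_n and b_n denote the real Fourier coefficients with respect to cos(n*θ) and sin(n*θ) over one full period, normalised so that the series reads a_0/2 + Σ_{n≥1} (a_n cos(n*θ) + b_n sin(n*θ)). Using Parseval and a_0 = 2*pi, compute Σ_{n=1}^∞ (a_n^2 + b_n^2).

Parseval: a_0^2/2 + Σ_{n≥1} (a_n^2+b_n^2) = 1/pi ∫_{-pi}^{pi} ψ(θ)^2 dθ = 8*pi**2/3.
Subtract a_0^2/2 = 2*pi**2: Σ (a_n^2+b_n^2) = 2*pi**2/3.

2*pi**2/3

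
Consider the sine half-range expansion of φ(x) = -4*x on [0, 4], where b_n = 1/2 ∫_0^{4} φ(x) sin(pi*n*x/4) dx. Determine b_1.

b_1 = 1/2 ∫_0^{4} (-4*x) sin(pi*x/4) dx.
Integrating by parts (boundary term plus one more integral), an antiderivative of (-4*x) sin(pi*x/4) is 16*x*cos(pi*x/4)/pi - 64*sin(pi*x/4)/pi**2; evaluating from 0 to 4: ∫_{0}^{4} (-4*x) sin(pi*x/4) dx = (-64/pi) - (0) = -64/pi.
Hence b_1 = (1/2)·(-64/pi) = -32/pi.

-32/pi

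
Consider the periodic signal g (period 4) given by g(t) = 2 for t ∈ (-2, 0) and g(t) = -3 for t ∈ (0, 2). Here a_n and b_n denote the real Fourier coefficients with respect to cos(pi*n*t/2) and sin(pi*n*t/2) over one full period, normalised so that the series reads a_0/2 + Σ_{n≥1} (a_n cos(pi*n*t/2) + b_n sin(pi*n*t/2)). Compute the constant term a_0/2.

-1/2

a_0 = 1/2 ∫_{-2}^{2} g(t) dt = 1/2 · (-2) = -1.
So the constant term a_0/2 = -1/2.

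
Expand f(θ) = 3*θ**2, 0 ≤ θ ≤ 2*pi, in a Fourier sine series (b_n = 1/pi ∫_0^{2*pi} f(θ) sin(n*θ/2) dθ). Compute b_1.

-96/pi + 24*pi

b_1 = 1/pi ∫_0^{2*pi} (3*θ**2) sin(θ/2) dθ.
Integrating by parts twice (tabular method), an antiderivative of (3*θ**2) sin(θ/2) is -6*θ**2*cos(θ/2) + 24*θ*sin(θ/2) + 48*cos(θ/2); evaluating from 0 to 2*pi: ∫_{0}^{2*pi} (3*θ**2) sin(θ/2) dθ = (-48 + 24*pi**2) - (48) = -96 + 24*pi**2.
Hence b_1 = (1/pi)·(-96 + 24*pi**2) = -96/pi + 24*pi.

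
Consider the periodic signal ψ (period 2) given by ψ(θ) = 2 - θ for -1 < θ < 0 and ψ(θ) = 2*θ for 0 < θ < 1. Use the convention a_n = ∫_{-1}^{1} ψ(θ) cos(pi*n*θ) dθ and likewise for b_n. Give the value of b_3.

b_3 = ∫_{-1}^{1} ψ(θ) sin(3*pi*θ) dθ.
Split the integral at the breakpoints.
Integrating by parts (boundary term plus one more integral), an antiderivative of (2 - θ) sin(3*pi*θ) is θ*cos(3*pi*θ)/(3*pi) - sin(3*pi*θ)/(9*pi**2) - 2*cos(3*pi*θ)/(3*pi); evaluating from -1 to 0: ∫_{-1}^{0} (2 - θ) sin(3*pi*θ) dθ = (-2/(3*pi)) - (1/pi) = -5/(3*pi).
Integrating by parts (boundary term plus one more integral), an antiderivative of (2*θ) sin(3*pi*θ) is -2*θ*cos(3*pi*θ)/(3*pi) + 2*sin(3*pi*θ)/(9*pi**2); evaluating from 0 to 1: ∫_{0}^{1} (2*θ) sin(3*pi*θ) dθ = (2/(3*pi)) - (0) = 2/(3*pi).
Summing the pieces gives b_3 = -1/pi.

-1/pi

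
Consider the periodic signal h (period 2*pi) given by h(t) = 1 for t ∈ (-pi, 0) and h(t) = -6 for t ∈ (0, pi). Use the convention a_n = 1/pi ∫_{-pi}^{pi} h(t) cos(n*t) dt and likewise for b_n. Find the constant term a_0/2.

a_0 = 1/pi ∫_{-pi}^{pi} h(t) dt = 1/pi · (-5*pi) = -5.
So the constant term a_0/2 = -5/2.

-5/2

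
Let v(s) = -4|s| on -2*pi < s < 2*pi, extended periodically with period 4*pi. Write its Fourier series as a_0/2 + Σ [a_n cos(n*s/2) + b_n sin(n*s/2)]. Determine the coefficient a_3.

a_3 = (1/(2*pi)) ∫_{-2*pi}^{2*pi} v(s) cos(3*s/2) ds.
v is even and cos(3*s/2) is even, so the integrand is even and a_3 = 1/pi ∫_0^{2*pi} v(s) cos(3*s/2) ds.
Integrating by parts (boundary term plus one more integral), an antiderivative of (-4*s) cos(3*s/2) is -8*s*sin(3*s/2)/3 - 16*cos(3*s/2)/9; evaluating from 0 to 2*pi: ∫_{0}^{2*pi} (-4*s) cos(3*s/2) ds = (16/9) - (-16/9) = 32/9.
Hence a_3 = (1/pi)·(32/9) = 32/(9*pi).

32/(9*pi)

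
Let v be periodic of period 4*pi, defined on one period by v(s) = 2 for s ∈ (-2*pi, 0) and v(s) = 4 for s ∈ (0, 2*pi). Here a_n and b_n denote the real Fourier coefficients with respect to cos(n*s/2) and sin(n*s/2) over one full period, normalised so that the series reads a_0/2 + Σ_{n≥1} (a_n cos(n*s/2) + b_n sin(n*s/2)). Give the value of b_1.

b_1 = (1/(2*pi)) ∫_{-2*pi}^{2*pi} v(s) sin(s/2) ds.
Split the integral at the breakpoints.
Directly, an antiderivative of (2) sin(s/2) is -4*cos(s/2); evaluating from -2*pi to 0: ∫_{-2*pi}^{0} (2) sin(s/2) ds = (-4) - (4) = -8.
Directly, an antiderivative of (4) sin(s/2) is -8*cos(s/2); evaluating from 0 to 2*pi: ∫_{0}^{2*pi} (4) sin(s/2) ds = (8) - (-8) = 16.
Summing the pieces and multiplying by (1/(2*pi)) gives b_1 = 4/pi.

4/pi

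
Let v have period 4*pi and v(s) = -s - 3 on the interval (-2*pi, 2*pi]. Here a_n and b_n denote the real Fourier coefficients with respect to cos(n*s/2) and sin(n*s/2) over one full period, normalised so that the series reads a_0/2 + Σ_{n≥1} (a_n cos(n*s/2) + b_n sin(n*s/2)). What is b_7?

-4/7

b_7 = (1/(2*pi)) ∫_{-2*pi}^{2*pi} v(s) sin(7*s/2) ds.
Integrating by parts (boundary term plus one more integral), an antiderivative of (-s - 3) sin(7*s/2) is 2*s*cos(7*s/2)/7 - 4*sin(7*s/2)/49 + 6*cos(7*s/2)/7; evaluating from -2*pi to 2*pi: ∫_{-2*pi}^{2*pi} (-s - 3) sin(7*s/2) ds = (-4*pi/7 - 6/7) - (-6/7 + 4*pi/7) = -8*pi/7.
Hence b_7 = (1/(2*pi))·(-8*pi/7) = -4/7.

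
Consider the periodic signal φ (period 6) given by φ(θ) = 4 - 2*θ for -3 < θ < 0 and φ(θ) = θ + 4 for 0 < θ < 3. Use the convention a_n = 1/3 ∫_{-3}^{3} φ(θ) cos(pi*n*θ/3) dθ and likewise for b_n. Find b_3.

b_3 = 1/3 ∫_{-3}^{3} φ(θ) sin(pi*θ) dθ.
Split the integral at the breakpoints.
Integrating by parts (boundary term plus one more integral), an antiderivative of (4 - 2*θ) sin(pi*θ) is 2*θ*cos(pi*θ)/pi - 2*sin(pi*θ)/pi**2 - 4*cos(pi*θ)/pi; evaluating from -3 to 0: ∫_{-3}^{0} (4 - 2*θ) sin(pi*θ) dθ = (-4/pi) - (10/pi) = -14/pi.
Integrating by parts (boundary term plus one more integral), an antiderivative of (θ + 4) sin(pi*θ) is -θ*cos(pi*θ)/pi + sin(pi*θ)/pi**2 - 4*cos(pi*θ)/pi; evaluating from 0 to 3: ∫_{0}^{3} (θ + 4) sin(pi*θ) dθ = (7/pi) - (-4/pi) = 11/pi.
Summing the pieces and multiplying by (1/3) gives b_3 = -1/pi.

-1/pi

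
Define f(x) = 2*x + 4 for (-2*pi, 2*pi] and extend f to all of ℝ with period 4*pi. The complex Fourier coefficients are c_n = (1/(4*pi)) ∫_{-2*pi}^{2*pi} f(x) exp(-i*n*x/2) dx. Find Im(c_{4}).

1

Since f is real-valued, Im(c_{4}) = -(1/(4*pi)) ∫_{-2*pi}^{2*pi} f(x) sin(2*x) dx = -b_{4}/2.
Integrating by parts (boundary term plus one more integral), an antiderivative of (2*x + 4) sin(2*x) is -x*cos(2*x) + sin(2*x)/2 - 2*cos(2*x); evaluating from -2*pi to 2*pi: ∫_{-2*pi}^{2*pi} (2*x + 4) sin(2*x) dx = (-2*pi - 2) - (-2 + 2*pi) = -4*pi.
Hence Im(c_{4}) = (-1/(4*pi))·(-4*pi) = 1.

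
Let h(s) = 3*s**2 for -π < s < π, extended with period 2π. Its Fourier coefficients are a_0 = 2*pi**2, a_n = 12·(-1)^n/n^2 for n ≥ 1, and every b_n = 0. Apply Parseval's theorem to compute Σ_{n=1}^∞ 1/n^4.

Parseval: a_0^2/2 + Σ a_n^2 = (1/π) ∫_{-π}^{π} h(s)^2 ds = 18*pi**4/5.
Subtract a_0^2/2 = 2*pi**4: Σ a_n^2 = 8*pi**4/5.
Since a_n^2 = 144/n^4, Σ 1/n^4 = pi**4/90.

pi**4/90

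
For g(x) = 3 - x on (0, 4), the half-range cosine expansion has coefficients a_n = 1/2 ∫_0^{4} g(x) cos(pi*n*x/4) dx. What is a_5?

a_5 = 1/2 ∫_0^{4} (3 - x) cos(5*pi*x/4) dx.
Integrating by parts (boundary term plus one more integral), an antiderivative of (3 - x) cos(5*pi*x/4) is -4*x*sin(5*pi*x/4)/(5*pi) + 12*sin(5*pi*x/4)/(5*pi) - 16*cos(5*pi*x/4)/(25*pi**2); evaluating from 0 to 4: ∫_{0}^{4} (3 - x) cos(5*pi*x/4) dx = (16/(25*pi**2)) - (-16/(25*pi**2)) = 32/(25*pi**2).
Hence a_5 = (1/2)·(32/(25*pi**2)) = 16/(25*pi**2).

16/(25*pi**2)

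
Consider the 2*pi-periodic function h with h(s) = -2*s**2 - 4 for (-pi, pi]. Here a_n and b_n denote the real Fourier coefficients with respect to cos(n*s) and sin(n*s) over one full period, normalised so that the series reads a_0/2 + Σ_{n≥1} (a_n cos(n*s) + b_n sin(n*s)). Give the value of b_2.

b_2 = 1/pi ∫_{-pi}^{pi} h(s) sin(2*s) ds.
h is even and sin(2*s) is odd, so the integrand is odd over a symmetric interval and the integral vanishes.

0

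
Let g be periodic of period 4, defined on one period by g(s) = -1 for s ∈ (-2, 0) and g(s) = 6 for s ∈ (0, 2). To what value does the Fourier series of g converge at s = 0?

5/2

At s = 0 the one-sided limits are g(0^-) = -1 and g(0^+) = 6.
By Dirichlet's theorem the series converges to their average, [(-1) + (6)]/2 = 5/2.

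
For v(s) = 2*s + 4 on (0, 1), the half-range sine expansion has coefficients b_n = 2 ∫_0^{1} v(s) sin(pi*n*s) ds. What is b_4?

-1/pi

b_4 = 2 ∫_0^{1} (2*s + 4) sin(4*pi*s) ds.
Integrating by parts (boundary term plus one more integral), an antiderivative of (2*s + 4) sin(4*pi*s) is -s*cos(4*pi*s)/(2*pi) + sin(4*pi*s)/(8*pi**2) - cos(4*pi*s)/pi; evaluating from 0 to 1: ∫_{0}^{1} (2*s + 4) sin(4*pi*s) ds = (-3/(2*pi)) - (-1/pi) = -1/(2*pi).
Hence b_4 = 2·(-1/(2*pi)) = -1/pi.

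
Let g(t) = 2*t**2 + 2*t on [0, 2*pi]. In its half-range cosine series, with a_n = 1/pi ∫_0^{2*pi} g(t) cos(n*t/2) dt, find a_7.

a_7 = 1/pi ∫_0^{2*pi} (2*t**2 + 2*t) cos(7*t/2) dt.
Integrating by parts twice (tabular method), an antiderivative of (2*t**2 + 2*t) cos(7*t/2) is 4*t**2*sin(7*t/2)/7 + 4*t*sin(7*t/2)/7 + 16*t*cos(7*t/2)/49 - 32*sin(7*t/2)/343 + 8*cos(7*t/2)/49; evaluating from 0 to 2*pi: ∫_{0}^{2*pi} (2*t**2 + 2*t) cos(7*t/2) dt = (-32*pi/49 - 8/49) - (8/49) = -32*pi/49 - 16/49.
Hence a_7 = (1/pi)·(-32*pi/49 - 16/49) = 16*(-2*pi - 1)/(49*pi).

16*(-2*pi - 1)/(49*pi)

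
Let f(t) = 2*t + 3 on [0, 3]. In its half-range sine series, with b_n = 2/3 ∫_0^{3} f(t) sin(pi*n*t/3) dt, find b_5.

24/(5*pi)

b_5 = 2/3 ∫_0^{3} (2*t + 3) sin(5*pi*t/3) dt.
Integrating by parts (boundary term plus one more integral), an antiderivative of (2*t + 3) sin(5*pi*t/3) is -6*t*cos(5*pi*t/3)/(5*pi) + 18*sin(5*pi*t/3)/(25*pi**2) - 9*cos(5*pi*t/3)/(5*pi); evaluating from 0 to 3: ∫_{0}^{3} (2*t + 3) sin(5*pi*t/3) dt = (27/(5*pi)) - (-9/(5*pi)) = 36/(5*pi).
Hence b_5 = (2/3)·(36/(5*pi)) = 24/(5*pi).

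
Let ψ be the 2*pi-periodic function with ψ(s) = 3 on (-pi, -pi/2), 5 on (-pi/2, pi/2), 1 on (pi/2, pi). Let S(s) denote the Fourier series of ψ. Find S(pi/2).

3

At s = pi/2 the one-sided limits are ψ(pi/2^-) = 5 and ψ(pi/2^+) = 1.
By Dirichlet's theorem the series converges to their average, [(5) + (1)]/2 = 3.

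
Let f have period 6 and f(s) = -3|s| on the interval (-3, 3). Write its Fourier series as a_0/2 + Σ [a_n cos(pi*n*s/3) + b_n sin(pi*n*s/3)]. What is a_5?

36/(25*pi**2)

a_5 = 1/3 ∫_{-3}^{3} f(s) cos(5*pi*s/3) ds.
f is even and cos(5*pi*s/3) is even, so the integrand is even and a_5 = 2/3 ∫_0^{3} f(s) cos(5*pi*s/3) ds.
Integrating by parts (boundary term plus one more integral), an antiderivative of (-3*s) cos(5*pi*s/3) is -9*s*sin(5*pi*s/3)/(5*pi) - 27*cos(5*pi*s/3)/(25*pi**2); evaluating from 0 to 3: ∫_{0}^{3} (-3*s) cos(5*pi*s/3) ds = (27/(25*pi**2)) - (-27/(25*pi**2)) = 54/(25*pi**2).
Hence a_5 = (2/3)·(54/(25*pi**2)) = 36/(25*pi**2).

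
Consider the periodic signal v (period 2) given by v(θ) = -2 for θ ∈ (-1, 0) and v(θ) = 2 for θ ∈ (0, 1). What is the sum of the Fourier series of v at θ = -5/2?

θ = -5/2 differs from θ = -1/2 by -1 full period(s), and the series is 2-periodic.
v is continuous at θ = -1/2 with value -2, so the series converges to -2 there.

-2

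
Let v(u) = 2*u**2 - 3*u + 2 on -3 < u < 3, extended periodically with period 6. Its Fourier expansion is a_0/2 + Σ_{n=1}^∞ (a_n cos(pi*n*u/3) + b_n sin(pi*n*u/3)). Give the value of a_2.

18/pi**2

a_2 = 1/3 ∫_{-3}^{3} v(u) cos(2*pi*u/3) du.
Integrating by parts twice (tabular method), an antiderivative of (2*u**2 - 3*u + 2) cos(2*pi*u/3) is 3*u**2*sin(2*pi*u/3)/pi - 9*u*sin(2*pi*u/3)/(2*pi) + 9*u*cos(2*pi*u/3)/pi**2 - 27*sin(2*pi*u/3)/(2*pi**3) + 3*sin(2*pi*u/3)/pi - 27*cos(2*pi*u/3)/(4*pi**2); evaluating from -3 to 3: ∫_{-3}^{3} (2*u**2 - 3*u + 2) cos(2*pi*u/3) du = (81/(4*pi**2)) - (-135/(4*pi**2)) = 54/pi**2.
Hence a_2 = (1/3)·(54/pi**2) = 18/pi**2.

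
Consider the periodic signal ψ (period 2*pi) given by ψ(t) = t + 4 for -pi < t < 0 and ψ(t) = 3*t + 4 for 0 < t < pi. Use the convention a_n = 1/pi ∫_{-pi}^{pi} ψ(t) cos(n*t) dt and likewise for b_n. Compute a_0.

pi + 8

a_0 = 1/pi ∫_{-pi}^{pi} ψ(t) dt = 1/pi · (pi*(pi + 8)) = pi + 8.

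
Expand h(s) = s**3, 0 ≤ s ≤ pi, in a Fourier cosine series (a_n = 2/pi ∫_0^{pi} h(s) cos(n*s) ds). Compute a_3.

a_3 = 2/pi ∫_0^{pi} (s**3) cos(3*s) ds.
Integrating by parts three times (tabular method), an antiderivative of (s**3) cos(3*s) is s**3*sin(3*s)/3 + s**2*cos(3*s)/3 - 2*s*sin(3*s)/9 - 2*cos(3*s)/27; evaluating from 0 to pi: ∫_{0}^{pi} (s**3) cos(3*s) ds = (2/27 - pi**2/3) - (-2/27) = 4/27 - pi**2/3.
Hence a_3 = (2/pi)·(4/27 - pi**2/3) = 2*(4 - 9*pi**2)/(27*pi).

2*(4 - 9*pi**2)/(27*pi)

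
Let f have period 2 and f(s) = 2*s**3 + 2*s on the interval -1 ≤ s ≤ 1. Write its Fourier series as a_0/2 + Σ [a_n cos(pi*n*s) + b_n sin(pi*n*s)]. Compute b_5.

b_5 = ∫_{-1}^{1} f(s) sin(5*pi*s) ds.
f is odd and sin(5*pi*s) is odd, so the integrand is even and b_5 = 2 ∫_0^{1} f(s) sin(5*pi*s) ds.
Integrating by parts three times (tabular method), an antiderivative of (2*s**3 + 2*s) sin(5*pi*s) is -2*s**3*cos(5*pi*s)/(5*pi) + 6*s**2*sin(5*pi*s)/(25*pi**2) - 2*s*cos(5*pi*s)/(5*pi) + 12*s*cos(5*pi*s)/(125*pi**3) - 12*sin(5*pi*s)/(625*pi**4) + 2*sin(5*pi*s)/(25*pi**2); evaluating from 0 to 1: ∫_{0}^{1} (2*s**3 + 2*s) sin(5*pi*s) ds = (4*(-3 + 25*pi**2)/(125*pi**3)) - (0) = 4*(-3 + 25*pi**2)/(125*pi**3).
Hence b_5 = 2·(4*(-3 + 25*pi**2)/(125*pi**3)) = 8*(-3 + 25*pi**2)/(125*pi**3).

8*(-3 + 25*pi**2)/(125*pi**3)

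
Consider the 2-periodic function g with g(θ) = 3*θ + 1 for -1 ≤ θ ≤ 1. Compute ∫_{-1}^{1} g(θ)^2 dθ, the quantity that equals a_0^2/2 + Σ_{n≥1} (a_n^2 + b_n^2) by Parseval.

8

∫_{-1}^{1} g(θ)^2 dθ = 8.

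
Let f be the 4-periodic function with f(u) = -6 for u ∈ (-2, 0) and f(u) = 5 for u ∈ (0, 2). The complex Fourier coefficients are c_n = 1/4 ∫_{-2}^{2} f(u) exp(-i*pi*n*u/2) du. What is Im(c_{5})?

Since f is real-valued, Im(c_{5}) = -1/4 ∫_{-2}^{2} f(u) sin(5*pi*u/2) du = -b_{5}/2.
Split the integral at the breakpoints.
Directly, an antiderivative of (-6) sin(5*pi*u/2) is 12*cos(5*pi*u/2)/(5*pi); evaluating from -2 to 0: ∫_{-2}^{0} (-6) sin(5*pi*u/2) du = (12/(5*pi)) - (-12/(5*pi)) = 24/(5*pi).
Directly, an antiderivative of (5) sin(5*pi*u/2) is -2*cos(5*pi*u/2)/pi; evaluating from 0 to 2: ∫_{0}^{2} (5) sin(5*pi*u/2) du = (2/pi) - (-2/pi) = 4/pi.
So ∫_{-2}^{2} f(u) sin(5*pi*u/2) du = 44/(5*pi).
Hence Im(c_{5}) = (-1/4)·(44/(5*pi)) = -11/(5*pi).

-11/(5*pi)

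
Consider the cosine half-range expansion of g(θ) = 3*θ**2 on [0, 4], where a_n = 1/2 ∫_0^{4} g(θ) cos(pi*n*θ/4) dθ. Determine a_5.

a_5 = 1/2 ∫_0^{4} (3*θ**2) cos(5*pi*θ/4) dθ.
Integrating by parts twice (tabular method), an antiderivative of (3*θ**2) cos(5*pi*θ/4) is 12*θ**2*sin(5*pi*θ/4)/(5*pi) + 96*θ*cos(5*pi*θ/4)/(25*pi**2) - 384*sin(5*pi*θ/4)/(125*pi**3); evaluating from 0 to 4: ∫_{0}^{4} (3*θ**2) cos(5*pi*θ/4) dθ = (-384/(25*pi**2)) - (0) = -384/(25*pi**2).
Hence a_5 = (1/2)·(-384/(25*pi**2)) = -192/(25*pi**2).

-192/(25*pi**2)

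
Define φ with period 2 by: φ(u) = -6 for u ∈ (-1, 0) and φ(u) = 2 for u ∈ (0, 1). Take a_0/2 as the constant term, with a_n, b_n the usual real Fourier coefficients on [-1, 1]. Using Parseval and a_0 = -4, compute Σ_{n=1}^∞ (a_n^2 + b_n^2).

Parseval: a_0^2/2 + Σ_{n≥1} (a_n^2+b_n^2) = ∫_{-1}^{1} φ(u)^2 du = 40.
Subtract a_0^2/2 = 8: Σ (a_n^2+b_n^2) = 32.

32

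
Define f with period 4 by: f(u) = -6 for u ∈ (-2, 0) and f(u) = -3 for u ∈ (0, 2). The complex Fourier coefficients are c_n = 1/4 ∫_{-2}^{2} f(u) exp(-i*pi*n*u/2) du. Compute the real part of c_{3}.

0

Since f is real-valued, Re(c_{3}) = 1/4 ∫_{-2}^{2} f(u) cos(3*pi*u/2) du = a_{3}/2.
Split the integral at the breakpoints.
Directly, an antiderivative of (-6) cos(3*pi*u/2) is -4*sin(3*pi*u/2)/pi; evaluating from -2 to 0: ∫_{-2}^{0} (-6) cos(3*pi*u/2) du = (0) - (0) = 0.
Directly, an antiderivative of (-3) cos(3*pi*u/2) is -2*sin(3*pi*u/2)/pi; evaluating from 0 to 2: ∫_{0}^{2} (-3) cos(3*pi*u/2) du = (0) - (0) = 0.
So ∫_{-2}^{2} f(u) cos(3*pi*u/2) du = 0.
Hence Re(c_{3}) = (1/4)·(0) = 0.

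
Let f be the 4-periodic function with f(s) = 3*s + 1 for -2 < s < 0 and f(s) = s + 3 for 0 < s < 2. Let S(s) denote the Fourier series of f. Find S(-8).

s = -8 differs from s = 0 by -2 full period(s), and the series is 4-periodic.
At s = 0 the one-sided limits are f(0^-) = 1 and f(0^+) = 3.
By Dirichlet's theorem the series converges to their average, [(1) + (3)]/2 = 2.

2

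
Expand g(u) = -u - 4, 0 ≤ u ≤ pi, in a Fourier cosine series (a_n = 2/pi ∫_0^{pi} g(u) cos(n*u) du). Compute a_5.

4/(25*pi)

a_5 = 2/pi ∫_0^{pi} (-u - 4) cos(5*u) du.
Integrating by parts (boundary term plus one more integral), an antiderivative of (-u - 4) cos(5*u) is -u*sin(5*u)/5 - 4*sin(5*u)/5 - cos(5*u)/25; evaluating from 0 to pi: ∫_{0}^{pi} (-u - 4) cos(5*u) du = (1/25) - (-1/25) = 2/25.
Hence a_5 = (2/pi)·(2/25) = 4/(25*pi).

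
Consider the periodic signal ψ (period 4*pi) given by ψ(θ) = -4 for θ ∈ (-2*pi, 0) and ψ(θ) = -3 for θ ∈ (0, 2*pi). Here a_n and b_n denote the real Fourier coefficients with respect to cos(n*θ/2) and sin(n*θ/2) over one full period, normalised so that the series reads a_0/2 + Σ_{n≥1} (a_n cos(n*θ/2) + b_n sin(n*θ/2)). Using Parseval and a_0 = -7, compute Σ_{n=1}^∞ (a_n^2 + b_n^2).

Parseval: a_0^2/2 + Σ_{n≥1} (a_n^2+b_n^2) = (1/(2*pi)) ∫_{-2*pi}^{2*pi} ψ(θ)^2 dθ = 25.
Subtract a_0^2/2 = 49/2: Σ (a_n^2+b_n^2) = 1/2.

1/2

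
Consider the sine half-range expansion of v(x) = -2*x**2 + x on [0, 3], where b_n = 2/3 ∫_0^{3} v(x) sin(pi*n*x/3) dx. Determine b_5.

b_5 = 2/3 ∫_0^{3} (-2*x**2 + x) sin(5*pi*x/3) dx.
Integrating by parts twice (tabular method), an antiderivative of (-2*x**2 + x) sin(5*pi*x/3) is 6*x**2*cos(5*pi*x/3)/(5*pi) - 36*x*sin(5*pi*x/3)/(25*pi**2) - 3*x*cos(5*pi*x/3)/(5*pi) + 9*sin(5*pi*x/3)/(25*pi**2) - 108*cos(5*pi*x/3)/(125*pi**3); evaluating from 0 to 3: ∫_{0}^{3} (-2*x**2 + x) sin(5*pi*x/3) dx = (-9/pi + 108/(125*pi**3)) - (-108/(125*pi**3)) = -9/pi + 216/(125*pi**3).
Hence b_5 = (2/3)·(-9/pi + 216/(125*pi**3)) = -6/pi + 144/(125*pi**3).

-6/pi + 144/(125*pi**3)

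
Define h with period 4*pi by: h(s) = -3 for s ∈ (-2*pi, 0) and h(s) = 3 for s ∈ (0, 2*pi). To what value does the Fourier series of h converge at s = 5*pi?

3

s = 5*pi differs from s = pi by 1 full period(s), and the series is 4*pi-periodic.
h is continuous at s = pi with value 3, so the series converges to 3 there.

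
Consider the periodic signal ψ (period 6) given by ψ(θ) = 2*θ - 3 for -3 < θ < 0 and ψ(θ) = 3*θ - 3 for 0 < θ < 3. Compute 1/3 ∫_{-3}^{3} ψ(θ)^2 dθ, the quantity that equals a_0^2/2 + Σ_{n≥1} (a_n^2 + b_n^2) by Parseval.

1/3 ∫_{-3}^{3} ψ(θ)^2 dθ = 1/3 · (144) = 48.

48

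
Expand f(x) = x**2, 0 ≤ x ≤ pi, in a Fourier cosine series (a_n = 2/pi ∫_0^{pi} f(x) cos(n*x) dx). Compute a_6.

1/9

a_6 = 2/pi ∫_0^{pi} (x**2) cos(6*x) dx.
Integrating by parts twice (tabular method), an antiderivative of (x**2) cos(6*x) is x**2*sin(6*x)/6 + x*cos(6*x)/18 - sin(6*x)/108; evaluating from 0 to pi: ∫_{0}^{pi} (x**2) cos(6*x) dx = (pi/18) - (0) = pi/18.
Hence a_6 = (2/pi)·(pi/18) = 1/9.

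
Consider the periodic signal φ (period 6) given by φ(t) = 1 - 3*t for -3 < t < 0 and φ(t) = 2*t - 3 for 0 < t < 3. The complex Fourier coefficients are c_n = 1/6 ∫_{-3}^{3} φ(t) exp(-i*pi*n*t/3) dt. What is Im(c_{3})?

Since φ is real-valued, Im(c_{3}) = -1/6 ∫_{-3}^{3} φ(t) sin(pi*t) dt = -b_{3}/2.
Split the integral at the breakpoints.
Integrating by parts (boundary term plus one more integral), an antiderivative of (1 - 3*t) sin(pi*t) is 3*t*cos(pi*t)/pi - 3*sin(pi*t)/pi**2 - cos(pi*t)/pi; evaluating from -3 to 0: ∫_{-3}^{0} (1 - 3*t) sin(pi*t) dt = (-1/pi) - (10/pi) = -11/pi.
Integrating by parts (boundary term plus one more integral), an antiderivative of (2*t - 3) sin(pi*t) is -2*t*cos(pi*t)/pi + 2*sin(pi*t)/pi**2 + 3*cos(pi*t)/pi; evaluating from 0 to 3: ∫_{0}^{3} (2*t - 3) sin(pi*t) dt = (3/pi) - (3/pi) = 0.
So ∫_{-3}^{3} φ(t) sin(pi*t) dt = -11/pi.
Hence Im(c_{3}) = (-1/6)·(-11/pi) = 11/(6*pi).

11/(6*pi)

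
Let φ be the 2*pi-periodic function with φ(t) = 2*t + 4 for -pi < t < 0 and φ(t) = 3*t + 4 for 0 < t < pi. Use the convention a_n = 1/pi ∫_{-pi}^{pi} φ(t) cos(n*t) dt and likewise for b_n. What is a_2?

a_2 = 1/pi ∫_{-pi}^{pi} φ(t) cos(2*t) dt.
Split the integral at the breakpoints.
Integrating by parts (boundary term plus one more integral), an antiderivative of (2*t + 4) cos(2*t) is t*sin(2*t) + 2*sin(2*t) + cos(2*t)/2; evaluating from -pi to 0: ∫_{-pi}^{0} (2*t + 4) cos(2*t) dt = (1/2) - (1/2) = 0.
Integrating by parts (boundary term plus one more integral), an antiderivative of (3*t + 4) cos(2*t) is 3*t*sin(2*t)/2 + 2*sin(2*t) + 3*cos(2*t)/4; evaluating from 0 to pi: ∫_{0}^{pi} (3*t + 4) cos(2*t) dt = (3/4) - (3/4) = 0.
Summing the pieces and multiplying by (1/pi) gives a_2 = 0.

0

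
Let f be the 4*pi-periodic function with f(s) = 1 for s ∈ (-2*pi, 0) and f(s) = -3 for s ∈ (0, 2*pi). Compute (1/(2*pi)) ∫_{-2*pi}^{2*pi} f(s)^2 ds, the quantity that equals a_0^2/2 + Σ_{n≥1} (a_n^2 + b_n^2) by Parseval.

10

(1/(2*pi)) ∫_{-2*pi}^{2*pi} f(s)^2 ds = (1/(2*pi)) · (20*pi) = 10.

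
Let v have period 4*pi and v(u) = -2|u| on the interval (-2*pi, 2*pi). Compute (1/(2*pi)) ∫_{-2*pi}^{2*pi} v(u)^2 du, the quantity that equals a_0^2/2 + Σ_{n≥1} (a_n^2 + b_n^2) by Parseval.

(1/(2*pi)) ∫_{-2*pi}^{2*pi} v(u)^2 du = (1/(2*pi)) · (64*pi**3/3) = 32*pi**2/3.

32*pi**2/3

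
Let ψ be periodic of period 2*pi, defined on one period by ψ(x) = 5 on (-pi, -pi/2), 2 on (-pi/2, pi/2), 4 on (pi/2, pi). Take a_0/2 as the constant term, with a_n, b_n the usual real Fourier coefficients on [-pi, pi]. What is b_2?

1/pi

b_2 = 1/pi ∫_{-pi}^{pi} ψ(x) sin(2*x) dx.
Split the integral at the breakpoints.
Directly, an antiderivative of (5) sin(2*x) is -5*cos(2*x)/2; evaluating from -pi to -pi/2: ∫_{-pi}^{-pi/2} (5) sin(2*x) dx = (5/2) - (-5/2) = 5.
Directly, an antiderivative of (2) sin(2*x) is -cos(2*x); evaluating from -pi/2 to pi/2: ∫_{-pi/2}^{pi/2} (2) sin(2*x) dx = (1) - (1) = 0.
Directly, an antiderivative of (4) sin(2*x) is -2*cos(2*x); evaluating from pi/2 to pi: ∫_{pi/2}^{pi} (4) sin(2*x) dx = (-2) - (2) = -4.
Summing the pieces and multiplying by (1/pi) gives b_2 = 1/pi.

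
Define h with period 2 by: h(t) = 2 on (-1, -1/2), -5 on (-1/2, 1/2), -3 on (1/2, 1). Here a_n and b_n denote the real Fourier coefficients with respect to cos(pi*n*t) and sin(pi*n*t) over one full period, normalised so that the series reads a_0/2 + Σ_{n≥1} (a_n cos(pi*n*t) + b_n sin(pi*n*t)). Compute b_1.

b_1 = ∫_{-1}^{1} h(t) sin(pi*t) dt.
Split the integral at the breakpoints.
Directly, an antiderivative of (2) sin(pi*t) is -2*cos(pi*t)/pi; evaluating from -1 to -1/2: ∫_{-1}^{-1/2} (2) sin(pi*t) dt = (0) - (2/pi) = -2/pi.
Directly, an antiderivative of (-5) sin(pi*t) is 5*cos(pi*t)/pi; evaluating from -1/2 to 1/2: ∫_{-1/2}^{1/2} (-5) sin(pi*t) dt = (0) - (0) = 0.
Directly, an antiderivative of (-3) sin(pi*t) is 3*cos(pi*t)/pi; evaluating from 1/2 to 1: ∫_{1/2}^{1} (-3) sin(pi*t) dt = (-3/pi) - (0) = -3/pi.
Summing the pieces gives b_1 = -5/pi.

-5/pi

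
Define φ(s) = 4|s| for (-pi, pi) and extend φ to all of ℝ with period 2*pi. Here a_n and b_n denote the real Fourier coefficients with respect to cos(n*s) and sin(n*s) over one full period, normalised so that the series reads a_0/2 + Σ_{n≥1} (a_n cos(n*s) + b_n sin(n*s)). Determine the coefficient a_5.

a_5 = 1/pi ∫_{-pi}^{pi} φ(s) cos(5*s) ds.
φ is even and cos(5*s) is even, so the integrand is even and a_5 = 2/pi ∫_0^{pi} φ(s) cos(5*s) ds.
Integrating by parts (boundary term plus one more integral), an antiderivative of (4*s) cos(5*s) is 4*s*sin(5*s)/5 + 4*cos(5*s)/25; evaluating from 0 to pi: ∫_{0}^{pi} (4*s) cos(5*s) ds = (-4/25) - (4/25) = -8/25.
Hence a_5 = (2/pi)·(-8/25) = -16/(25*pi).

-16/(25*pi)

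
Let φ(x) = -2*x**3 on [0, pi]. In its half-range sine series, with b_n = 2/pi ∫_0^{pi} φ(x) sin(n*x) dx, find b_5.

24/125 - 4*pi**2/5

b_5 = 2/pi ∫_0^{pi} (-2*x**3) sin(5*x) dx.
Integrating by parts three times (tabular method), an antiderivative of (-2*x**3) sin(5*x) is 2*x**3*cos(5*x)/5 - 6*x**2*sin(5*x)/25 - 12*x*cos(5*x)/125 + 12*sin(5*x)/625; evaluating from 0 to pi: ∫_{0}^{pi} (-2*x**3) sin(5*x) dx = (2*pi*(6 - 25*pi**2)/125) - (0) = 2*pi*(6 - 25*pi**2)/125.
Hence b_5 = (2/pi)·(2*pi*(6 - 25*pi**2)/125) = 24/125 - 4*pi**2/5.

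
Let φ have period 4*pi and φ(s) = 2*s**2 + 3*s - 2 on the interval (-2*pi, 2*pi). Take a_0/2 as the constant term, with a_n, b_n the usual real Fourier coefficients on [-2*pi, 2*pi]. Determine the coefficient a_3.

-32/9

a_3 = (1/(2*pi)) ∫_{-2*pi}^{2*pi} φ(s) cos(3*s/2) ds.
Integrating by parts twice (tabular method), an antiderivative of (2*s**2 + 3*s - 2) cos(3*s/2) is 4*s**2*sin(3*s/2)/3 + 2*s*sin(3*s/2) + 16*s*cos(3*s/2)/9 - 68*sin(3*s/2)/27 + 4*cos(3*s/2)/3; evaluating from -2*pi to 2*pi: ∫_{-2*pi}^{2*pi} (2*s**2 + 3*s - 2) cos(3*s/2) ds = (-32*pi/9 - 4/3) - (-4/3 + 32*pi/9) = -64*pi/9.
Hence a_3 = (1/(2*pi))·(-64*pi/9) = -32/9.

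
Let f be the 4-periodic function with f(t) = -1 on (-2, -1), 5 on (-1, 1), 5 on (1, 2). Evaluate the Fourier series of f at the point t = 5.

5

t = 5 differs from t = 1 by 1 full period(s), and the series is 4-periodic.
f is continuous at t = 1 with value 5, so the series converges to 5 there.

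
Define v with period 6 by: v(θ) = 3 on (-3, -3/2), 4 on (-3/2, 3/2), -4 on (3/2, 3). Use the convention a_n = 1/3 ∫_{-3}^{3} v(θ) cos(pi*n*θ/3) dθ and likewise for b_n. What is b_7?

-1/pi

b_7 = 1/3 ∫_{-3}^{3} v(θ) sin(7*pi*θ/3) dθ.
Split the integral at the breakpoints.
Directly, an antiderivative of (3) sin(7*pi*θ/3) is -9*cos(7*pi*θ/3)/(7*pi); evaluating from -3 to -3/2: ∫_{-3}^{-3/2} (3) sin(7*pi*θ/3) dθ = (0) - (9/(7*pi)) = -9/(7*pi).
Directly, an antiderivative of (4) sin(7*pi*θ/3) is -12*cos(7*pi*θ/3)/(7*pi); evaluating from -3/2 to 3/2: ∫_{-3/2}^{3/2} (4) sin(7*pi*θ/3) dθ = (0) - (0) = 0.
Directly, an antiderivative of (-4) sin(7*pi*θ/3) is 12*cos(7*pi*θ/3)/(7*pi); evaluating from 3/2 to 3: ∫_{3/2}^{3} (-4) sin(7*pi*θ/3) dθ = (-12/(7*pi)) - (0) = -12/(7*pi).
Summing the pieces and multiplying by (1/3) gives b_7 = -1/pi.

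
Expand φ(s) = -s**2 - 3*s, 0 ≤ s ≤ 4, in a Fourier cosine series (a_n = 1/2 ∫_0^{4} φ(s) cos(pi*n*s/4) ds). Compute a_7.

a_7 = 1/2 ∫_0^{4} (-s**2 - 3*s) cos(7*pi*s/4) ds.
Integrating by parts twice (tabular method), an antiderivative of (-s**2 - 3*s) cos(7*pi*s/4) is -4*s**2*sin(7*pi*s/4)/(7*pi) - 12*s*sin(7*pi*s/4)/(7*pi) - 32*s*cos(7*pi*s/4)/(49*pi**2) + 128*sin(7*pi*s/4)/(343*pi**3) - 48*cos(7*pi*s/4)/(49*pi**2); evaluating from 0 to 4: ∫_{0}^{4} (-s**2 - 3*s) cos(7*pi*s/4) ds = (176/(49*pi**2)) - (-48/(49*pi**2)) = 32/(7*pi**2).
Hence a_7 = (1/2)·(32/(7*pi**2)) = 16/(7*pi**2).

16/(7*pi**2)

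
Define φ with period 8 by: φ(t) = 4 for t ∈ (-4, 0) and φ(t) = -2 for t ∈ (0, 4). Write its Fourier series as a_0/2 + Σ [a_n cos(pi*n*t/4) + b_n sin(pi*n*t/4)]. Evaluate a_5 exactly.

0

a_5 = 1/4 ∫_{-4}^{4} φ(t) cos(5*pi*t/4) dt.
Split the integral at the breakpoints.
Directly, an antiderivative of (4) cos(5*pi*t/4) is 16*sin(5*pi*t/4)/(5*pi); evaluating from -4 to 0: ∫_{-4}^{0} (4) cos(5*pi*t/4) dt = (0) - (0) = 0.
Directly, an antiderivative of (-2) cos(5*pi*t/4) is -8*sin(5*pi*t/4)/(5*pi); evaluating from 0 to 4: ∫_{0}^{4} (-2) cos(5*pi*t/4) dt = (0) - (0) = 0.
Summing the pieces and multiplying by (1/4) gives a_5 = 0.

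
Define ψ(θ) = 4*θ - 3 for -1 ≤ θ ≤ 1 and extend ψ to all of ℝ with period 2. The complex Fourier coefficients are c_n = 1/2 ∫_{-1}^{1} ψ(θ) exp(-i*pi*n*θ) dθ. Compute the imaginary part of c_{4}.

1/pi

Since ψ is real-valued, Im(c_{4}) = -1/2 ∫_{-1}^{1} ψ(θ) sin(4*pi*θ) dθ = -b_{4}/2.
Integrating by parts (boundary term plus one more integral), an antiderivative of (4*θ - 3) sin(4*pi*θ) is -θ*cos(4*pi*θ)/pi + sin(4*pi*θ)/(4*pi**2) + 3*cos(4*pi*θ)/(4*pi); evaluating from -1 to 1: ∫_{-1}^{1} (4*θ - 3) sin(4*pi*θ) dθ = (-1/(4*pi)) - (7/(4*pi)) = -2/pi.
Hence Im(c_{4}) = (-1/2)·(-2/pi) = 1/pi.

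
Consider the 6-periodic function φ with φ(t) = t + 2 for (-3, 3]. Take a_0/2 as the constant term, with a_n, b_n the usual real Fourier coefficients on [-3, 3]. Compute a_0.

a_0 = 1/3 ∫_{-3}^{3} φ(t) dt = 1/3 · (12) = 4.

4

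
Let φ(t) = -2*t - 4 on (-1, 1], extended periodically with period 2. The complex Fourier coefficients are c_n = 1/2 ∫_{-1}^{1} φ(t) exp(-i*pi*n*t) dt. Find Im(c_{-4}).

1/(2*pi)

Since φ is real-valued, Im(c_{-4}) = -1/2 ∫_{-1}^{1} φ(t) sin(-4*pi*t) dt = b_{4}/2.
Integrating by parts (boundary term plus one more integral), an antiderivative of (-2*t - 4) sin(-4*pi*t) is -t*cos(4*pi*t)/(2*pi) + sin(4*pi*t)/(8*pi**2) - cos(4*pi*t)/pi; evaluating from -1 to 1: ∫_{-1}^{1} (-2*t - 4) sin(-4*pi*t) dt = (-3/(2*pi)) - (-1/(2*pi)) = -1/pi.
Hence Im(c_{-4}) = (-1/2)·(-1/pi) = 1/(2*pi).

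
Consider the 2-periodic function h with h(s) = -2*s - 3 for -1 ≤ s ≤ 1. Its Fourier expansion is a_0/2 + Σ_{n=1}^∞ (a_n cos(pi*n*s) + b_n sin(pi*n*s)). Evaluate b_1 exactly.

-4/pi

b_1 = ∫_{-1}^{1} h(s) sin(pi*s) ds.
Integrating by parts (boundary term plus one more integral), an antiderivative of (-2*s - 3) sin(pi*s) is 2*s*cos(pi*s)/pi - 2*sin(pi*s)/pi**2 + 3*cos(pi*s)/pi; evaluating from -1 to 1: ∫_{-1}^{1} (-2*s - 3) sin(pi*s) ds = (-5/pi) - (-1/pi) = -4/pi.
Hence b_1 = -4/pi.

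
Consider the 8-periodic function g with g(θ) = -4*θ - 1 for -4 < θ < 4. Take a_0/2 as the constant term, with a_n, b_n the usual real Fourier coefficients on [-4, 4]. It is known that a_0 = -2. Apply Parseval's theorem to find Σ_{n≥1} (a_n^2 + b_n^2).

Parseval: a_0^2/2 + Σ_{n≥1} (a_n^2+b_n^2) = 1/4 ∫_{-4}^{4} g(θ)^2 dθ = 518/3.
Subtract a_0^2/2 = 2: Σ (a_n^2+b_n^2) = 512/3.

512/3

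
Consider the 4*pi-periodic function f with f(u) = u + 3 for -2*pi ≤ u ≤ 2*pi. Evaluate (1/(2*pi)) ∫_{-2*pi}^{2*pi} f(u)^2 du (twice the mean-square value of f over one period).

(1/(2*pi)) ∫_{-2*pi}^{2*pi} f(u)^2 du = (1/(2*pi)) · (36*pi + 16*pi**3/3) = 18 + 8*pi**2/3.

18 + 8*pi**2/3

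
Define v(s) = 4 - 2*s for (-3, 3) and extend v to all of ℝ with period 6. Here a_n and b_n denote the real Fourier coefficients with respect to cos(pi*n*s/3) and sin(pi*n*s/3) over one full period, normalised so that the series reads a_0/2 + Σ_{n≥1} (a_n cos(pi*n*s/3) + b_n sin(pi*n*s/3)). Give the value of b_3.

-4/pi

b_3 = 1/3 ∫_{-3}^{3} v(s) sin(pi*s) ds.
Integrating by parts (boundary term plus one more integral), an antiderivative of (4 - 2*s) sin(pi*s) is 2*s*cos(pi*s)/pi - 2*sin(pi*s)/pi**2 - 4*cos(pi*s)/pi; evaluating from -3 to 3: ∫_{-3}^{3} (4 - 2*s) sin(pi*s) ds = (-2/pi) - (10/pi) = -12/pi.
Hence b_3 = (1/3)·(-12/pi) = -4/pi.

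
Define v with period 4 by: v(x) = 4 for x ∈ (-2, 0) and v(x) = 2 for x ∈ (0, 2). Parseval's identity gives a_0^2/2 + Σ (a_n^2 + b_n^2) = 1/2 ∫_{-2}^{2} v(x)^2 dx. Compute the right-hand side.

1/2 ∫_{-2}^{2} v(x)^2 dx = 1/2 · (40) = 20.

20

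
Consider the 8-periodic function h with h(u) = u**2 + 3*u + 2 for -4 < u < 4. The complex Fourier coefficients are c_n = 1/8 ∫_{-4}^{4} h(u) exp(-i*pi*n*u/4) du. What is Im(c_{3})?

Since h is real-valued, Im(c_{3}) = -1/8 ∫_{-4}^{4} h(u) sin(3*pi*u/4) du = -b_{3}/2.
Integrating by parts twice (tabular method), an antiderivative of (u**2 + 3*u + 2) sin(3*pi*u/4) is -4*u**2*cos(3*pi*u/4)/(3*pi) + 32*u*sin(3*pi*u/4)/(9*pi**2) - 4*u*cos(3*pi*u/4)/pi + 16*sin(3*pi*u/4)/(3*pi**2) - 8*cos(3*pi*u/4)/(3*pi) + 128*cos(3*pi*u/4)/(27*pi**3); evaluating from -4 to 4: ∫_{-4}^{4} (u**2 + 3*u + 2) sin(3*pi*u/4) du = (-128/(27*pi**3) + 40/pi) - (-128/(27*pi**3) + 8/pi) = 32/pi.
Hence Im(c_{3}) = (-1/8)·(32/pi) = -4/pi.

-4/pi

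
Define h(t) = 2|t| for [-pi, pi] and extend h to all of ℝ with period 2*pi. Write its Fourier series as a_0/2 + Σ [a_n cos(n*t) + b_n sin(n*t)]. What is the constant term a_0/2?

pi

a_0 = 1/pi ∫_{-pi}^{pi} h(t) dt = 1/pi · (2*pi**2) = 2*pi.
So the constant term a_0/2 = pi.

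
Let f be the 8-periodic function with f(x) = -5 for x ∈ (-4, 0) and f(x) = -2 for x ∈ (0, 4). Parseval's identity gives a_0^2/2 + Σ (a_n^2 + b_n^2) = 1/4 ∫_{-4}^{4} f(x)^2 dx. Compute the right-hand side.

1/4 ∫_{-4}^{4} f(x)^2 dx = 1/4 · (116) = 29.

29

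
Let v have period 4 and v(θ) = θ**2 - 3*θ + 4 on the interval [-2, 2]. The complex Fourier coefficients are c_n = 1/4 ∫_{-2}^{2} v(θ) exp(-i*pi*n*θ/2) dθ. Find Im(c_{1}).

Since v is real-valued, Im(c_{1}) = -1/4 ∫_{-2}^{2} v(θ) sin(pi*θ/2) dθ = -b_{1}/2.
Integrating by parts twice (tabular method), an antiderivative of (θ**2 - 3*θ + 4) sin(pi*θ/2) is -2*θ**2*cos(pi*θ/2)/pi + 8*θ*sin(pi*θ/2)/pi**2 + 6*θ*cos(pi*θ/2)/pi - 12*sin(pi*θ/2)/pi**2 - 8*cos(pi*θ/2)/pi + 16*cos(pi*θ/2)/pi**3; evaluating from -2 to 2: ∫_{-2}^{2} (θ**2 - 3*θ + 4) sin(pi*θ/2) dθ = (-16/pi**3 + 4/pi) - (-16/pi**3 + 28/pi) = -24/pi.
Hence Im(c_{1}) = (-1/4)·(-24/pi) = 6/pi.

6/pi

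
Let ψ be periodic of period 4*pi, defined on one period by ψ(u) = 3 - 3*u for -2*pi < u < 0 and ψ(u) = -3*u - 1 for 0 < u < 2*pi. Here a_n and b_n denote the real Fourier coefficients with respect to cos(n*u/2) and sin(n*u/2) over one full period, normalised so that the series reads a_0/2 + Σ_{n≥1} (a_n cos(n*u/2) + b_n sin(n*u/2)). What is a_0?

a_0 = (1/(2*pi)) ∫_{-2*pi}^{2*pi} ψ(u) du = (1/(2*pi)) · (4*pi) = 2.

2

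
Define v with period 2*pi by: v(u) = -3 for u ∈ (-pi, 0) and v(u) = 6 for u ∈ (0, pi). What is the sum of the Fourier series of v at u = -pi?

3/2

At u = -pi the one-sided limits are v(-pi^-) = 6 and v(-pi^+) = -3.
By Dirichlet's theorem the series converges to their average, [(6) + (-3)]/2 = 3/2.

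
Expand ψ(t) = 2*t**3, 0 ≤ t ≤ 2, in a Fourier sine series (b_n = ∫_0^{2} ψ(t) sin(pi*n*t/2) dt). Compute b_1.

b_1 = ∫_0^{2} (2*t**3) sin(pi*t/2) dt.
Integrating by parts three times (tabular method), an antiderivative of (2*t**3) sin(pi*t/2) is -4*t**3*cos(pi*t/2)/pi + 24*t**2*sin(pi*t/2)/pi**2 + 96*t*cos(pi*t/2)/pi**3 - 192*sin(pi*t/2)/pi**4; evaluating from 0 to 2: ∫_{0}^{2} (2*t**3) sin(pi*t/2) dt = (-192/pi**3 + 32/pi) - (0) = -192/pi**3 + 32/pi.
Hence b_1 = -192/pi**3 + 32/pi.

-192/pi**3 + 32/pi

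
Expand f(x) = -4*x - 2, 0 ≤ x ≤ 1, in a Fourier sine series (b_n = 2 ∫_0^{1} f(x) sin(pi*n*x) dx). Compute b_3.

-16/(3*pi)

b_3 = 2 ∫_0^{1} (-4*x - 2) sin(3*pi*x) dx.
Integrating by parts (boundary term plus one more integral), an antiderivative of (-4*x - 2) sin(3*pi*x) is 4*x*cos(3*pi*x)/(3*pi) - 4*sin(3*pi*x)/(9*pi**2) + 2*cos(3*pi*x)/(3*pi); evaluating from 0 to 1: ∫_{0}^{1} (-4*x - 2) sin(3*pi*x) dx = (-2/pi) - (2/(3*pi)) = -8/(3*pi).
Hence b_3 = 2·(-8/(3*pi)) = -16/(3*pi).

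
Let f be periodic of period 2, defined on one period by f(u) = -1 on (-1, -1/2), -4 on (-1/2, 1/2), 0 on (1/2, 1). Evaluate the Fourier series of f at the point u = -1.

-1/2

At u = -1 the one-sided limits are f(-1^-) = 0 and f(-1^+) = -1.
By Dirichlet's theorem the series converges to their average, [(0) + (-1)]/2 = -1/2.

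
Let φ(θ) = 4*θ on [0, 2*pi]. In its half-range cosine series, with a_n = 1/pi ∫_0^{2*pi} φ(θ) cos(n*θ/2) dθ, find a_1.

-32/pi

a_1 = 1/pi ∫_0^{2*pi} (4*θ) cos(θ/2) dθ.
Integrating by parts (boundary term plus one more integral), an antiderivative of (4*θ) cos(θ/2) is 8*θ*sin(θ/2) + 16*cos(θ/2); evaluating from 0 to 2*pi: ∫_{0}^{2*pi} (4*θ) cos(θ/2) dθ = (-16) - (16) = -32.
Hence a_1 = (1/pi)·(-32) = -32/pi.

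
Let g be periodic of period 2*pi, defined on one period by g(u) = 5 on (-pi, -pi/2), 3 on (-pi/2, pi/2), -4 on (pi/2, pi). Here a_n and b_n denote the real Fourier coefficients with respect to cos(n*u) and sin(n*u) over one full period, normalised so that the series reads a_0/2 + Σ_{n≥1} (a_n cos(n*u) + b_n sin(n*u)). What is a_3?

-5/(3*pi)

a_3 = 1/pi ∫_{-pi}^{pi} g(u) cos(3*u) du.
Split the integral at the breakpoints.
Directly, an antiderivative of (5) cos(3*u) is 5*sin(3*u)/3; evaluating from -pi to -pi/2: ∫_{-pi}^{-pi/2} (5) cos(3*u) du = (5/3) - (0) = 5/3.
Directly, an antiderivative of (3) cos(3*u) is sin(3*u); evaluating from -pi/2 to pi/2: ∫_{-pi/2}^{pi/2} (3) cos(3*u) du = (-1) - (1) = -2.
Directly, an antiderivative of (-4) cos(3*u) is -4*sin(3*u)/3; evaluating from pi/2 to pi: ∫_{pi/2}^{pi} (-4) cos(3*u) du = (0) - (4/3) = -4/3.
Summing the pieces and multiplying by (1/pi) gives a_3 = -5/(3*pi).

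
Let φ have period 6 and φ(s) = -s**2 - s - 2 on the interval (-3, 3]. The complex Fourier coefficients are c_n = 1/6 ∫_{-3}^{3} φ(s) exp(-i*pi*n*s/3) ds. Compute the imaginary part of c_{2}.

-3/(2*pi)

Since φ is real-valued, Im(c_{2}) = -1/6 ∫_{-3}^{3} φ(s) sin(2*pi*s/3) ds = -b_{2}/2.
Integrating by parts twice (tabular method), an antiderivative of (-s**2 - s - 2) sin(2*pi*s/3) is 3*s**2*cos(2*pi*s/3)/(2*pi) - 9*s*sin(2*pi*s/3)/(2*pi**2) + 3*s*cos(2*pi*s/3)/(2*pi) - 9*sin(2*pi*s/3)/(4*pi**2) - 27*cos(2*pi*s/3)/(4*pi**3) + 3*cos(2*pi*s/3)/pi; evaluating from -3 to 3: ∫_{-3}^{3} (-s**2 - s - 2) sin(2*pi*s/3) ds = (-27/(4*pi**3) + 21/pi) - (-27/(4*pi**3) + 12/pi) = 9/pi.
Hence Im(c_{2}) = (-1/6)·(9/pi) = -3/(2*pi).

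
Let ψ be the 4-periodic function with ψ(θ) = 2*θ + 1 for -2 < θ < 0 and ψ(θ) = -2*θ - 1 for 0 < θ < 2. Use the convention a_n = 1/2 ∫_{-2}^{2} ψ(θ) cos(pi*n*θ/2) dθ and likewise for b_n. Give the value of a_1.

a_1 = 1/2 ∫_{-2}^{2} ψ(θ) cos(pi*θ/2) dθ.
Split the integral at the breakpoints.
Integrating by parts (boundary term plus one more integral), an antiderivative of (2*θ + 1) cos(pi*θ/2) is 4*θ*sin(pi*θ/2)/pi + 2*sin(pi*θ/2)/pi + 8*cos(pi*θ/2)/pi**2; evaluating from -2 to 0: ∫_{-2}^{0} (2*θ + 1) cos(pi*θ/2) dθ = (8/pi**2) - (-8/pi**2) = 16/pi**2.
Integrating by parts (boundary term plus one more integral), an antiderivative of (-2*θ - 1) cos(pi*θ/2) is -4*θ*sin(pi*θ/2)/pi - 2*sin(pi*θ/2)/pi - 8*cos(pi*θ/2)/pi**2; evaluating from 0 to 2: ∫_{0}^{2} (-2*θ - 1) cos(pi*θ/2) dθ = (8/pi**2) - (-8/pi**2) = 16/pi**2.
Summing the pieces and multiplying by (1/2) gives a_1 = 16/pi**2.

16/pi**2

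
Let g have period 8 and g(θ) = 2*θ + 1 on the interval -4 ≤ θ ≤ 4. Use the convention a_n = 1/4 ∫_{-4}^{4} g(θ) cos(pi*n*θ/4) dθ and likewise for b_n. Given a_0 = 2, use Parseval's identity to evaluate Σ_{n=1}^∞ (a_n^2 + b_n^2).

Parseval: a_0^2/2 + Σ_{n≥1} (a_n^2+b_n^2) = 1/4 ∫_{-4}^{4} g(θ)^2 dθ = 134/3.
Subtract a_0^2/2 = 2: Σ (a_n^2+b_n^2) = 128/3.

128/3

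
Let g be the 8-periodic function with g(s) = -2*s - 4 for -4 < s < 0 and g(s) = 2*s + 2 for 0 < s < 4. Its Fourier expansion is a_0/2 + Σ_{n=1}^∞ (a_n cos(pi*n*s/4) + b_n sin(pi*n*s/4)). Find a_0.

a_0 = 1/4 ∫_{-4}^{4} g(s) ds = 1/4 · (24) = 6.

6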